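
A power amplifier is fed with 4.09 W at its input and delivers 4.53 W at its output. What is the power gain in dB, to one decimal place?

0.4 dB

For a power ratio, dB = 10·log₁₀(P₂/P₁).
10·log₁₀(4.53/4.09) = 10·log₁₀(1.108) = 0.4 dB.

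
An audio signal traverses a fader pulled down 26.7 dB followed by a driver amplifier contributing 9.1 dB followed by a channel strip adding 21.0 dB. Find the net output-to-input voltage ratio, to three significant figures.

1.48

Net gain = (−26.7) + 9.1 + 21.0 = 3.4 dB.
Voltage ratio = 10^(3.4/20) = 1.48.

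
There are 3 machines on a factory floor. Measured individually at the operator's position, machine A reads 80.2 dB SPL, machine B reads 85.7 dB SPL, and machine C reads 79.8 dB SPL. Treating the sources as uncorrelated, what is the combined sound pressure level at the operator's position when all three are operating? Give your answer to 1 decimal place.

Add the sources as powers (linear), then convert back to dB:
L_total = 10·log₁₀(10^(80.2/10) + 10^(85.7/10) + 10^(79.8/10)) = 10·log₁₀(571700000) = 87.6 dB SPL.

87.6 dB SPL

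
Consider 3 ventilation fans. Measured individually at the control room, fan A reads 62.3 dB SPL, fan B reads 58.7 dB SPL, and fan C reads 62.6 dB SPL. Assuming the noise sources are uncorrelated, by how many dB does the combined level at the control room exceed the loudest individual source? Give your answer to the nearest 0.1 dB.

3.7 dB

Uncorrelated sources add in intensity (power), not in dB.
L_total = 10·log₁₀(10^(62.3/10) + 10^(58.7/10) + 10^(62.6/10)) = 66.29 dB SPL.
Excess over the loudest (62.6 dB): 66.29 − 62.6 = 3.7 dB.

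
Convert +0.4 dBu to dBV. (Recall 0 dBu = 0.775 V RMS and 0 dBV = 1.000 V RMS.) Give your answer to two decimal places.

-1.81 dBV

The offset between the scales is 20·log₁₀(0.775/1.000) = −2.214 dB.
So dBV = +0.4 − 2.214 = -1.81 dBV.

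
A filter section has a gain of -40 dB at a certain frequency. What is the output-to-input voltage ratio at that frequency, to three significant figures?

Voltage ratio = 10^(dB/20).
10^(-40/20) = 10^(-2.000) = 0.0100.

0.0100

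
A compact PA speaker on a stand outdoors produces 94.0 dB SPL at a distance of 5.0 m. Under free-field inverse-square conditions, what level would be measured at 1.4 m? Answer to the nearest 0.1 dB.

105.1 dB SPL

Inverse-square spreading gives ΔL = −20·log₁₀(d₂/d₁).
ΔL = −20·log₁₀(1.4/5.0) = 11.06 dB, so L₂ = 94.0 + (11.06) = 105.1 dB SPL.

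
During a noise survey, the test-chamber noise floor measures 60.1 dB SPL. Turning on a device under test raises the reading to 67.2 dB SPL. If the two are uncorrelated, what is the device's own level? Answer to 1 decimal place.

66.3 dB SPL

Background correction is a power subtraction:
L_src = 10·log₁₀(10^(67.2/10) − 10^(60.1/10)) = 10·log₁₀(4225000) = 66.3 dB SPL.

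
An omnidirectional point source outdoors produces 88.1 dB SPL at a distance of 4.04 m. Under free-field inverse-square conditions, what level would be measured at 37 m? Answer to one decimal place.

Free-field point source: level drops by 20·log₁₀ of the distance ratio.
ΔL = −20·log₁₀(37/4.04) = -19.24 dB, so L₂ = 88.1 + (-19.24) = 68.9 dB SPL.

68.9 dB SPL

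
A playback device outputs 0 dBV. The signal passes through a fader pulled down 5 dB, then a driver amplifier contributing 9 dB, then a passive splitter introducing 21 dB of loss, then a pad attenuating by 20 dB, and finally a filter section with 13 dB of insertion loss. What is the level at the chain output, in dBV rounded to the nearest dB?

Cascaded gains and losses add directly in dB.
0 − 5 + 9 − 21 − 20 − 13 = -50 dBV.

-50 dBV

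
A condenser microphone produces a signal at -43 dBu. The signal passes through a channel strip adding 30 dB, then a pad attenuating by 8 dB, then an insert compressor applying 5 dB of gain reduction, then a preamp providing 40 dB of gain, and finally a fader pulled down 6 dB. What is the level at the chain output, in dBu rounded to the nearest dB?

+8 dBu

In dB, series stages simply add:
-43 + 30 − 8 − 5 + 40 − 6 = +8 dBu.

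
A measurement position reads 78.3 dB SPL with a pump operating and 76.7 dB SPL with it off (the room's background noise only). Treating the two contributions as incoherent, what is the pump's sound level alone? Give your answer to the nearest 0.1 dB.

Remove the background by subtracting linear intensities:
L_src = 10·log₁₀(10^(78.3/10) − 10^(76.7/10)) = 10·log₁₀(20830000) = 73.2 dB SPL.

73.2 dB SPL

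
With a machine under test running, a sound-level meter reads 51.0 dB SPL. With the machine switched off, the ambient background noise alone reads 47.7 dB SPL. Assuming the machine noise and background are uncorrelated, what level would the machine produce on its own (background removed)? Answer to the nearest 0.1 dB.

48.3 dB SPL

Background correction is a power subtraction:
L_src = 10·log₁₀(10^(51.0/10) − 10^(47.7/10)) = 10·log₁₀(67010) = 48.3 dB SPL.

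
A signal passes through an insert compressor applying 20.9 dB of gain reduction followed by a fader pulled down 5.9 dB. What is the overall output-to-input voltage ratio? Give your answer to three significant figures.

0.0457

Net gain = (−20.9) + (−5.9) = -26.8 dB.
Voltage ratio = 10^(-26.8/20) = 0.0457.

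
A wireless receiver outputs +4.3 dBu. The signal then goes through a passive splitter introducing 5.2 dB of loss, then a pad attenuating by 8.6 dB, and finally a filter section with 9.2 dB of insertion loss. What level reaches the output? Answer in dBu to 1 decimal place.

In dB, series stages simply add:
+4.3 − 5.2 − 8.6 − 9.2 = -18.7 dBu.

-18.7 dBu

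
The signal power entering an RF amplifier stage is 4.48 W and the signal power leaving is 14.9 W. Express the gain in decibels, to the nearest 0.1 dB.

For a power ratio, dB = 10·log₁₀(P₂/P₁).
10·log₁₀(14.9/4.48) = 10·log₁₀(3.326) = 5.2 dB.

5.2 dB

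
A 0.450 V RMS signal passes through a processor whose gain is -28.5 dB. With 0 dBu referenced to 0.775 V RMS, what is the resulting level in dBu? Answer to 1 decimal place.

-33.2 dBu

Input level: 20·log₁₀(0.450/0.775) = -4.72 dBu.
Output: -4.72 − 28.5 = -33.2 dBu.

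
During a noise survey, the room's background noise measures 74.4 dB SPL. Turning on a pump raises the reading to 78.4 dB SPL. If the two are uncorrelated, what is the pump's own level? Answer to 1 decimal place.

Remove the background by subtracting linear intensities:
L_src = 10·log₁₀(10^(78.4/10) − 10^(74.4/10)) = 10·log₁₀(41640000) = 76.2 dB SPL.

76.2 dB SPL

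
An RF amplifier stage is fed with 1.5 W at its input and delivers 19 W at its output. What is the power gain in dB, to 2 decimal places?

11.03 dB

For a power ratio, dB = 10·log₁₀(P₂/P₁).
10·log₁₀(19/1.5) = 10·log₁₀(12.67) = 11.03 dB.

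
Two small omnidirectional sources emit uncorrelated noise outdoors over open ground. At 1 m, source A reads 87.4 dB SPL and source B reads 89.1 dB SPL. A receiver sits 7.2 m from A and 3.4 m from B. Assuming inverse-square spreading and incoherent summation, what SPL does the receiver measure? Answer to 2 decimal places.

At the listener: L_A = 87.4 − 20·log₁₀(7.2) = 70.253 dB; L_B = 89.1 − 20·log₁₀(3.4) = 78.470 dB.
Combined: 10·log₁₀(10^(70.253/10)+10^(78.470/10)) = 79.08 dB SPL.

79.08 dB SPL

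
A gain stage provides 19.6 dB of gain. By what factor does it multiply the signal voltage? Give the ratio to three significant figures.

9.55

Voltage ratio = 10^(dB/20).
10^(19.6/20) = 10^(0.9800) = 9.55.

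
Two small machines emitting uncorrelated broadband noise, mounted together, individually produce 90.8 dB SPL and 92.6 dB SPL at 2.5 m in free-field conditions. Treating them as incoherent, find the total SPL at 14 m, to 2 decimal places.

79.84 dB SPL

Combined at 2.5 m: 10·log₁₀(10^(90.8/10)+10^(92.6/10)) = 94.803 dB SPL.
Then apply −20·log₁₀(14/2.5) = -14.964 dB → 79.84 dB SPL.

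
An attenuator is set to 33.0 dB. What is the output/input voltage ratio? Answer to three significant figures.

0.0224

Voltage ratio = 10^(dB/20).
10^(-33.0/20) = 10^(-1.650) = 0.0224.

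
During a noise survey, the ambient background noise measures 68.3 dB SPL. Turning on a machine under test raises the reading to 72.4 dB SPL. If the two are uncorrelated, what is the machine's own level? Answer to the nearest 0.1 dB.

Background correction is a power subtraction:
L_src = 10·log₁₀(10^(72.4/10) − 10^(68.3/10)) = 10·log₁₀(10620000) = 70.3 dB SPL.

70.3 dB SPL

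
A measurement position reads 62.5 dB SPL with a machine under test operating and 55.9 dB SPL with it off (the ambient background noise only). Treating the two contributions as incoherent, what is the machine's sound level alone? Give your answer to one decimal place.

Background correction is a power subtraction:
L_src = 10·log₁₀(10^(62.5/10) − 10^(55.9/10)) = 10·log₁₀(1389000) = 61.4 dB SPL.

61.4 dB SPL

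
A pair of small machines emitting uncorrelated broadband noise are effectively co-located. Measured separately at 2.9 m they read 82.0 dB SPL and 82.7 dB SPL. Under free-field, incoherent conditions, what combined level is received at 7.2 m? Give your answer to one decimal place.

77.5 dB SPL

Combined at 2.9 m: 10·log₁₀(10^(82.0/10)+10^(82.7/10)) = 85.37 dB SPL.
Then apply −20·log₁₀(7.2/2.9) = -7.90 dB → 77.5 dB SPL.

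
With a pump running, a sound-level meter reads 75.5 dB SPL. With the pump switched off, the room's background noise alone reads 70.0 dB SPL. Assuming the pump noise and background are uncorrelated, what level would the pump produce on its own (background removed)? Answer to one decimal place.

74.1 dB SPL

Background correction is a power subtraction:
L_src = 10·log₁₀(10^(75.5/10) − 10^(70.0/10)) = 10·log₁₀(25480000) = 74.1 dB SPL.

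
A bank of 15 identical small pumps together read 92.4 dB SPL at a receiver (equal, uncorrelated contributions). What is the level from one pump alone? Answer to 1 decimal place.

80.6 dB SPL

15 equal incoherent sources add 10·log₁₀(15) = 11.76 dB over one source.
L_one = 92.4 − 11.76 = 80.6 dB SPL.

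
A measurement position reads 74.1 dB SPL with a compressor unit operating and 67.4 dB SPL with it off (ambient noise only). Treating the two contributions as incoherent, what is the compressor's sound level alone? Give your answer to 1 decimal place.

Subtract intensities: L_src = 10·log₁₀(10^(L_total/10) − 10^(L_bg/10)).
L_src = 10·log₁₀(10^(74.1/10) − 10^(67.4/10)) = 10·log₁₀(20210000) = 73.1 dB SPL.

73.1 dB SPL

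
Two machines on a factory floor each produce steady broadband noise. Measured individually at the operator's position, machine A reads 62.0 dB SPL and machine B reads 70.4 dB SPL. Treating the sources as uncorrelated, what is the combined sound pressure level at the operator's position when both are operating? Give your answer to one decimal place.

Add the sources as powers (linear), then convert back to dB:
L_total = 10·log₁₀(10^(62.0/10) + 10^(70.4/10)) = 10·log₁₀(12550000) = 71.0 dB SPL.

71.0 dB SPL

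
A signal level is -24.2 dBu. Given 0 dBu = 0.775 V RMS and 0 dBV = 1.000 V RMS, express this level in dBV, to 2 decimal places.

The offset between the scales is 20·log₁₀(0.775/1.000) = −2.214 dB.
So dBV = -24.2 − 2.214 = -26.41 dBV.

-26.41 dBV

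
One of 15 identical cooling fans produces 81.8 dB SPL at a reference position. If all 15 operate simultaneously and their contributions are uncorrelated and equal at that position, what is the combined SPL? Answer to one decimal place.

93.6 dB SPL

15 equal incoherent sources raise the level by 10·log₁₀(15) = 11.76 dB.
L_total = 81.8 + 11.76 = 93.6 dB SPL.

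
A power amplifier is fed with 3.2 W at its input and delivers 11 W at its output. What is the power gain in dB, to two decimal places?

Power is a power quantity, so gain = 10·log₁₀(P_out/P_in).
10·log₁₀(11/3.2) = 10·log₁₀(3.438) = 5.36 dB.

5.36 dB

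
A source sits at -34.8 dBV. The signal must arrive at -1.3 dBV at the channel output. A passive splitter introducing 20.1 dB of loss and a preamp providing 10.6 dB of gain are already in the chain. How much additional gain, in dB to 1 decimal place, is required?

43.0 dB

The required make-up gain is the shortfall in the dB sum.
G = -1.3 − (-34.8) + 20.1 − 10.6 = 43.0 dB.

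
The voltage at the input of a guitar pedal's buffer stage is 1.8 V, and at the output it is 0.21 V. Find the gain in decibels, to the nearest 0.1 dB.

-18.7 dB

For a voltage ratio, dB = 20·log₁₀(V₂/V₁).
20·log₁₀(0.21/1.8) = 20·log₁₀(0.1167) = -18.7 dB.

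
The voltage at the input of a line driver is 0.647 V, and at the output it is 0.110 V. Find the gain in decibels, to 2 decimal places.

-15.39 dB

Voltage is an amplitude quantity, so gain = 20·log₁₀(V_out/V_in).
20·log₁₀(0.110/0.647) = 20·log₁₀(0.1700) = -15.39 dB.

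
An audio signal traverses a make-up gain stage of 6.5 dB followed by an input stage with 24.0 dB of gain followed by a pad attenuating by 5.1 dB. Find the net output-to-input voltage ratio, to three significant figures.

Net gain = 6.5 + 24.0 + (−5.1) = 25.4 dB.
Voltage ratio = 10^(25.4/20) = 18.6.

18.6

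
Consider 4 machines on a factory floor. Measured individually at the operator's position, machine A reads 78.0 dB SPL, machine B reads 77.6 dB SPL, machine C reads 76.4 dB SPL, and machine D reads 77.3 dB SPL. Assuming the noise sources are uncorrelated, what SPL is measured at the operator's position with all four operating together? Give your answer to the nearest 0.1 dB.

Add the sources as powers (linear), then convert back to dB:
L_total = 10·log₁₀(10^(78.0/10) + 10^(77.6/10) + 10^(76.4/10) + 10^(77.3/10)) = 10·log₁₀(218000000) = 83.4 dB SPL.

83.4 dB SPL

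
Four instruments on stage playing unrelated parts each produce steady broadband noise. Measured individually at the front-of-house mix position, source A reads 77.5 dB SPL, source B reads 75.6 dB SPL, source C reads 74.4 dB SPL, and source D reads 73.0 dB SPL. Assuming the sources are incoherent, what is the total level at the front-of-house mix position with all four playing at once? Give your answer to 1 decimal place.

Add the sources as powers (linear), then convert back to dB:
L_total = 10·log₁₀(10^(77.5/10) + 10^(75.6/10) + 10^(74.4/10) + 10^(73.0/10)) = 10·log₁₀(140000000) = 81.5 dB SPL.

81.5 dB SPL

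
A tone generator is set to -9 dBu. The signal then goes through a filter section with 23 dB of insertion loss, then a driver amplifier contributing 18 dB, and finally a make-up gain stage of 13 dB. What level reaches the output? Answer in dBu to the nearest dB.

-1 dBu

In dB, series stages simply add:
-9 − 23 + 18 + 13 = -1 dBu.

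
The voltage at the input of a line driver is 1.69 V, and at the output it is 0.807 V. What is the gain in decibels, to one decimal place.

Voltage is an amplitude quantity, so gain = 20·log₁₀(V_out/V_in).
20·log₁₀(0.807/1.69) = 20·log₁₀(0.4775) = -6.4 dB.

-6.4 dB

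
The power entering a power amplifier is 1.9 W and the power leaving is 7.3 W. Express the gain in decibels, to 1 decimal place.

Power ratio → dB uses the 10·log₁₀ form:
10·log₁₀(7.3/1.9) = 10·log₁₀(3.842) = 5.8 dB.

5.8 dB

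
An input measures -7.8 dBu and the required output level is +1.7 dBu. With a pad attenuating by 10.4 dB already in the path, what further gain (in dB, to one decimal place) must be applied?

The required make-up gain is the shortfall in the dB sum.
G = +1.7 − (-7.8) + 10.4 = 19.9 dB.

19.9 dB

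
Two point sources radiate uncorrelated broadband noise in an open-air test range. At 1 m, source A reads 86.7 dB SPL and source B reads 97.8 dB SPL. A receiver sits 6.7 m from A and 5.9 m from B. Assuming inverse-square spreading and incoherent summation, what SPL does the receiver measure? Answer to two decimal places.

82.64 dB SPL

At the listener: L_A = 86.7 − 20·log₁₀(6.7) = 70.179 dB; L_B = 97.8 − 20·log₁₀(5.9) = 82.383 dB.
Combined: 10·log₁₀(10^(70.179/10)+10^(82.383/10)) = 82.64 dB SPL.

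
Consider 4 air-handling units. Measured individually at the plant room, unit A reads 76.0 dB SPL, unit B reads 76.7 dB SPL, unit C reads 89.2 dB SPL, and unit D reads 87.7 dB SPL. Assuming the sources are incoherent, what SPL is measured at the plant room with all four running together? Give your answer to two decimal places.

91.78 dB SPL

Add the sources as powers (linear), then convert back to dB:
L_total = 10·log₁₀(10^(76.0/10) + 10^(76.7/10) + 10^(89.2/10) + 10^(87.7/10)) = 10·log₁₀(1507000000) = 91.78 dB SPL.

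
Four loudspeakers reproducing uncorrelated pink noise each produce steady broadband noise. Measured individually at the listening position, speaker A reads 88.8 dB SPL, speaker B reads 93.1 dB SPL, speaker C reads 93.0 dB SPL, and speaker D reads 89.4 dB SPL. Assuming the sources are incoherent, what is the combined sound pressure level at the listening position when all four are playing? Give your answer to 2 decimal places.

97.53 dB SPL

Incoherent sources sum as intensities:
L_total = 10·log₁₀(10^(88.8/10) + 10^(93.1/10) + 10^(93.0/10) + 10^(89.4/10)) = 10·log₁₀(5667000000) = 97.53 dB SPL.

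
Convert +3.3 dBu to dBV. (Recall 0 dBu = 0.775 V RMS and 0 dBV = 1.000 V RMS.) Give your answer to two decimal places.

+1.09 dBV

The offset between the scales is 20·log₁₀(0.775/1.000) = −2.214 dB.
So dBV = +3.3 − 2.214 = +1.09 dBV.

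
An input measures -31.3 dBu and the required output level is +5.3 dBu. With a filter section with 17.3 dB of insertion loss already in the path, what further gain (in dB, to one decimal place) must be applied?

53.9 dB

The required make-up gain is the shortfall in the dB sum.
G = +5.3 − (-31.3) + 17.3 = 53.9 dB.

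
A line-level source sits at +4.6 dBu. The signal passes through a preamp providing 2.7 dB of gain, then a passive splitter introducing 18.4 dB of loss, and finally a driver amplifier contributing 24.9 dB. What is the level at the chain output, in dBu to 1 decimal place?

In dB, series stages simply add:
+4.6 + 2.7 − 18.4 + 24.9 = +13.8 dBu.

+13.8 dBu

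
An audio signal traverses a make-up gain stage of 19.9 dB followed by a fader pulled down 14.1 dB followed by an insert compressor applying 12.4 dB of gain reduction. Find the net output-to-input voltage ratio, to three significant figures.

0.468

Net gain = 19.9 + (−14.1) + (−12.4) = -6.6 dB.
Voltage ratio = 10^(-6.6/20) = 0.468.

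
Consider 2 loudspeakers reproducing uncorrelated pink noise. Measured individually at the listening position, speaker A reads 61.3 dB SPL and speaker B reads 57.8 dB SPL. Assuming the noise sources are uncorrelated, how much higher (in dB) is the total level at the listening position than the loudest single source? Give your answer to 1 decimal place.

1.6 dB

Uncorrelated sources add in intensity (power), not in dB.
L_total = 10·log₁₀(10^(61.3/10) + 10^(57.8/10)) = 62.90 dB SPL.
Excess over the loudest (61.3 dB): 62.90 − 61.3 = 1.6 dB.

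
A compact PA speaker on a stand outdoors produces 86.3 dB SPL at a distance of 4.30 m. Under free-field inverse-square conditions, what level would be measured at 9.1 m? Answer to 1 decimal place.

79.8 dB SPL

Free-field point source: level drops by 20·log₁₀ of the distance ratio.
ΔL = −20·log₁₀(9.1/4.30) = -6.51 dB, so L₂ = 86.3 + (-6.51) = 79.8 dB SPL.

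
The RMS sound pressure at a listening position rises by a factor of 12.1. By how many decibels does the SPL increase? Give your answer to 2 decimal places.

21.66 dB

SPL change from a pressure ratio uses the 20·log₁₀ form:
20·log₁₀(12.1) = 21.66 dB.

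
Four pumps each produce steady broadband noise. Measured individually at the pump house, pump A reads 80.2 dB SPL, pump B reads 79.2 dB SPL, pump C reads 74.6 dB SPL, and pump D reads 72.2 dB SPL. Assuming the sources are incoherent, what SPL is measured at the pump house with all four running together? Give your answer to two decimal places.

83.68 dB SPL

Incoherent sources sum as intensities:
L_total = 10·log₁₀(10^(80.2/10) + 10^(79.2/10) + 10^(74.6/10) + 10^(72.2/10)) = 10·log₁₀(233300000) = 83.68 dB SPL.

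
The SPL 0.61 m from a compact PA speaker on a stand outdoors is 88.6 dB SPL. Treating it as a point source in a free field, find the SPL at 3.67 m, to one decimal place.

73.0 dB SPL

Inverse-square spreading gives ΔL = −20·log₁₀(d₂/d₁).
ΔL = −20·log₁₀(3.67/0.61) = -15.59 dB, so L₂ = 88.6 + (-15.59) = 73.0 dB SPL.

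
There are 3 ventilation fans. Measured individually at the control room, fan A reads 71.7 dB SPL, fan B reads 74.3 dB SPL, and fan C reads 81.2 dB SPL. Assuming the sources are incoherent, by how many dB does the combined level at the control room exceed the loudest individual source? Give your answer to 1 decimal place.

1.2 dB

Add the sources as powers (linear), then convert back to dB:
L_total = 10·log₁₀(10^(71.7/10) + 10^(74.3/10) + 10^(81.2/10)) = 82.39 dB SPL.
Excess over the loudest (81.2 dB): 82.39 − 81.2 = 1.2 dB.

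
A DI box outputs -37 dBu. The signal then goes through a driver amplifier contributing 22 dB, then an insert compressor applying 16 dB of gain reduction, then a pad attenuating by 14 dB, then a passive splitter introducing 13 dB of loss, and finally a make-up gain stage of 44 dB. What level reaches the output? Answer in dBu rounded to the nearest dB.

-14 dBu

Gain stages sum in dB:
-37 + 22 − 16 − 14 − 13 + 44 = -14 dBu.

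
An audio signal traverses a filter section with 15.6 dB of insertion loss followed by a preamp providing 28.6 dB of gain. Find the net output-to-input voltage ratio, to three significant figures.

4.47

Net gain = (−15.6) + 28.6 = 13.0 dB.
Voltage ratio = 10^(13.0/20) = 4.47.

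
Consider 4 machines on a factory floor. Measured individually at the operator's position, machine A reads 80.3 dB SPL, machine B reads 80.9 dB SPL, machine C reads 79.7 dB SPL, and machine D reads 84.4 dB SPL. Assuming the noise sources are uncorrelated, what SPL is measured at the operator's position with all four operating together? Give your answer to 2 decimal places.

87.77 dB SPL

Add the sources as powers (linear), then convert back to dB:
L_total = 10·log₁₀(10^(80.3/10) + 10^(80.9/10) + 10^(79.7/10) + 10^(84.4/10)) = 10·log₁₀(598900000) = 87.77 dB SPL.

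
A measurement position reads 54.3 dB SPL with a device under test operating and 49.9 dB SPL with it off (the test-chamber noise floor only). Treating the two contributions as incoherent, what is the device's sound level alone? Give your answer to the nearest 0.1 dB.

52.3 dB SPL

Remove the background by subtracting linear intensities:
L_src = 10·log₁₀(10^(54.3/10) − 10^(49.9/10)) = 10·log₁₀(171400) = 52.3 dB SPL.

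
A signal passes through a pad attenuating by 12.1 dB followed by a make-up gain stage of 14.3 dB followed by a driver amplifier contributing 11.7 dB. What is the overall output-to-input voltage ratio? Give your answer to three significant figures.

Net gain = (−12.1) + 14.3 + 11.7 = 13.9 dB.
Voltage ratio = 10^(13.9/20) = 4.95.

4.95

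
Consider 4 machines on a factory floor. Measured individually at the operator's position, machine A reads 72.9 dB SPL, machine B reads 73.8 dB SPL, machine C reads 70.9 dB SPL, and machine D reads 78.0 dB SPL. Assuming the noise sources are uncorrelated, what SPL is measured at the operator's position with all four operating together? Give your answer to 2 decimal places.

80.75 dB SPL

Add the sources as powers (linear), then convert back to dB:
L_total = 10·log₁₀(10^(72.9/10) + 10^(73.8/10) + 10^(70.9/10) + 10^(78.0/10)) = 10·log₁₀(118900000) = 80.75 dB SPL.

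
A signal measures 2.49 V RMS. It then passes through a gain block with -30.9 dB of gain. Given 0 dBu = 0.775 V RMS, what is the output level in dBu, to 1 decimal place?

-20.8 dBu

Input level: 20·log₁₀(2.49/0.775) = 10.14 dBu.
Output: 10.14 − 30.9 = -20.8 dBu.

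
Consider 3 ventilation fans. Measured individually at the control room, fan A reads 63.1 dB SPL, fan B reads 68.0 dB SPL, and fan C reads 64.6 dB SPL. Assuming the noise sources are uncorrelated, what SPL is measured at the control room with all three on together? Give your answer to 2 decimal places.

70.51 dB SPL

Incoherent sources sum as intensities:
L_total = 10·log₁₀(10^(63.1/10) + 10^(68.0/10) + 10^(64.6/10)) = 10·log₁₀(11240000) = 70.51 dB SPL.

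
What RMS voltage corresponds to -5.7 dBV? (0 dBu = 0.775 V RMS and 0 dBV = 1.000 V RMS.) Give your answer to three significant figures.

V = 1.000 V × 10^(-5.7/20).
= 1.000 × 0.5188 = 0.519 V.

0.519 V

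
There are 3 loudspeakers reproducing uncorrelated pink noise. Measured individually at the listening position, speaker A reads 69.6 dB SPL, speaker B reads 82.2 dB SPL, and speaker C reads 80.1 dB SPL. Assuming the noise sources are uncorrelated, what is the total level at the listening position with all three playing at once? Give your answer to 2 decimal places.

84.43 dB SPL

Add the sources as powers (linear), then convert back to dB:
L_total = 10·log₁₀(10^(69.6/10) + 10^(82.2/10) + 10^(80.1/10)) = 10·log₁₀(277400000) = 84.43 dB SPL.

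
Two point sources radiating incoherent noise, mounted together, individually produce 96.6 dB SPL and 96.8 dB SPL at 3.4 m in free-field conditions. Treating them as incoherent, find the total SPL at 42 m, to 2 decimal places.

77.88 dB SPL

Combined at 3.4 m: 10·log₁₀(10^(96.6/10)+10^(96.8/10)) = 99.711 dB SPL.
Then apply −20·log₁₀(42/3.4) = -21.835 dB → 77.88 dB SPL.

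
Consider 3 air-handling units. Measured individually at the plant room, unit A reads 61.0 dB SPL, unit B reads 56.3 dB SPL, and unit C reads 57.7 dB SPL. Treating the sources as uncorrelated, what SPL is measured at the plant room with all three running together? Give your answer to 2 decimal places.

Incoherent sources sum as intensities:
L_total = 10·log₁₀(10^(61.0/10) + 10^(56.3/10) + 10^(57.7/10)) = 10·log₁₀(2274000) = 63.57 dB SPL.

63.57 dB SPL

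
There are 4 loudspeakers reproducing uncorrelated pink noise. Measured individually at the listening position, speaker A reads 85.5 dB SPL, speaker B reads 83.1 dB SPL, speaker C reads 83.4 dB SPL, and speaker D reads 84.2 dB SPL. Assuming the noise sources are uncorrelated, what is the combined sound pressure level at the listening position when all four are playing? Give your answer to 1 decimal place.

90.2 dB SPL

Uncorrelated sources add in intensity (power), not in dB.
L_total = 10·log₁₀(10^(85.5/10) + 10^(83.1/10) + 10^(83.4/10) + 10^(84.2/10)) = 10·log₁₀(1041000000) = 90.2 dB SPL.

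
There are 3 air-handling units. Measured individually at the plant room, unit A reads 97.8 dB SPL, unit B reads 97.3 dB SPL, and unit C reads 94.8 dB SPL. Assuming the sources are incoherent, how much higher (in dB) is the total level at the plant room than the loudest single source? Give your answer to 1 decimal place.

3.8 dB

Uncorrelated sources add in intensity (power), not in dB.
L_total = 10·log₁₀(10^(97.8/10) + 10^(97.3/10) + 10^(94.8/10)) = 101.59 dB SPL.
Excess over the loudest (97.8 dB): 101.59 − 97.8 = 3.8 dB.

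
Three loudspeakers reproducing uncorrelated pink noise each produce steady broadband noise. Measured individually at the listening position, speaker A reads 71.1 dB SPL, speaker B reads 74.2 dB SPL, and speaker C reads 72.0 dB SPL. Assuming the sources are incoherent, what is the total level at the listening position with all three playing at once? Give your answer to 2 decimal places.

77.41 dB SPL

Add the sources as powers (linear), then convert back to dB:
L_total = 10·log₁₀(10^(71.1/10) + 10^(74.2/10) + 10^(72.0/10)) = 10·log₁₀(55030000) = 77.41 dB SPL.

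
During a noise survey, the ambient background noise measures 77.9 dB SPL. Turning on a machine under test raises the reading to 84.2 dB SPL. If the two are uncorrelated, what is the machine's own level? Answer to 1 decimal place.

Subtract intensities: L_src = 10·log₁₀(10^(L_total/10) − 10^(L_bg/10)).
L_src = 10·log₁₀(10^(84.2/10) − 10^(77.9/10)) = 10·log₁₀(201400000) = 83.0 dB SPL.

83.0 dB SPL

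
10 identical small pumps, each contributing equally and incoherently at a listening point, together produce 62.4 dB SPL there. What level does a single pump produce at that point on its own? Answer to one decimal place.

10 equal incoherent sources add 10·log₁₀(10) = 10.00 dB over one source.
L_one = 62.4 − 10.00 = 52.4 dB SPL.

52.4 dB SPL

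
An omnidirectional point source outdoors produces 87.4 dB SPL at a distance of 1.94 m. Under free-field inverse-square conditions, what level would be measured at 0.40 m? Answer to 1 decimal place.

Inverse-square spreading gives ΔL = −20·log₁₀(d₂/d₁).
ΔL = −20·log₁₀(0.40/1.94) = 13.71 dB, so L₂ = 87.4 + (13.71) = 101.1 dB SPL.

101.1 dB SPL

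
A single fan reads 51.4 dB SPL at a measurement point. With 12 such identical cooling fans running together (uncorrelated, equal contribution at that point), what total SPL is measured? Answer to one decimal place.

62.2 dB SPL

12 equal incoherent sources raise the level by 10·log₁₀(12) = 10.79 dB.
L_total = 51.4 + 10.79 = 62.2 dB SPL.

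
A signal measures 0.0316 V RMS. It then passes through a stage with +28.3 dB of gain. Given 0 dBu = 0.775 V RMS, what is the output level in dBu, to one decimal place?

Input level: 20·log₁₀(0.0316/0.775) = -27.79 dBu.
Output: -27.79 + 28.3 = +0.5 dBu.

+0.5 dBu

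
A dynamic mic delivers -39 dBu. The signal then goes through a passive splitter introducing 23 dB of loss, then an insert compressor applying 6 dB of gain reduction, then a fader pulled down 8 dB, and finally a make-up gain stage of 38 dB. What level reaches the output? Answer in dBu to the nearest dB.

Gain stages sum in dB:
-39 − 23 − 6 − 8 + 38 = -38 dBu.

-38 dBu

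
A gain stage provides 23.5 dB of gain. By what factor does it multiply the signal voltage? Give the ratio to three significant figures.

Voltage ratio = 10^(dB/20).
10^(23.5/20) = 10^(1.175) = 15.0.

15.0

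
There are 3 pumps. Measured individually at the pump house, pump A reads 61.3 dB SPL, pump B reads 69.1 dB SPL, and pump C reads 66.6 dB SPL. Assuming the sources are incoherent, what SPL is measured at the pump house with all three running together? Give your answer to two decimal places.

Uncorrelated sources add in intensity (power), not in dB.
L_total = 10·log₁₀(10^(61.3/10) + 10^(69.1/10) + 10^(66.6/10)) = 10·log₁₀(14050000) = 71.48 dB SPL.

71.48 dB SPL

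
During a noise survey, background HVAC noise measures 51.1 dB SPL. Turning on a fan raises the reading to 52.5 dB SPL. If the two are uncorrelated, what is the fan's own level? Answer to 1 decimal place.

46.9 dB SPL

Remove the background by subtracting linear intensities:
L_src = 10·log₁₀(10^(52.5/10) − 10^(51.1/10)) = 10·log₁₀(49000) = 46.9 dB SPL.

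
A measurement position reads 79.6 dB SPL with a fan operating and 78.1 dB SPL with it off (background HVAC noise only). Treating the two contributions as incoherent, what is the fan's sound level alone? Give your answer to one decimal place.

74.3 dB SPL

Remove the background by subtracting linear intensities:
L_src = 10·log₁₀(10^(79.6/10) − 10^(78.1/10)) = 10·log₁₀(26640000) = 74.3 dB SPL.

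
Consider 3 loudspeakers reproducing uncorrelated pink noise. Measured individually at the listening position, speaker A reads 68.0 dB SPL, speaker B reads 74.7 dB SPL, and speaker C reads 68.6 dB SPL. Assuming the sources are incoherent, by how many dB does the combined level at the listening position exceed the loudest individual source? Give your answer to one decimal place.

Uncorrelated sources add in intensity (power), not in dB.
L_total = 10·log₁₀(10^(68.0/10) + 10^(74.7/10) + 10^(68.6/10)) = 76.34 dB SPL.
Excess over the loudest (74.7 dB): 76.34 − 74.7 = 1.6 dB.

1.6 dB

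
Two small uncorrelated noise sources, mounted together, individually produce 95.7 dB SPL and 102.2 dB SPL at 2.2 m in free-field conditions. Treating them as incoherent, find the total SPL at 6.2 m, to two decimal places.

94.08 dB SPL

Combined at 2.2 m: 10·log₁₀(10^(95.7/10)+10^(102.2/10)) = 103.077 dB SPL.
Then apply −20·log₁₀(6.2/2.2) = -8.999 dB → 94.08 dB SPL.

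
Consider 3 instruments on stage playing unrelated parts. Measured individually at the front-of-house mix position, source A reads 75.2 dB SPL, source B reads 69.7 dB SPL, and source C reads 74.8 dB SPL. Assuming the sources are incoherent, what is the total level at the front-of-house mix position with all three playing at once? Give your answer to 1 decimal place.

Uncorrelated sources add in intensity (power), not in dB.
L_total = 10·log₁₀(10^(75.2/10) + 10^(69.7/10) + 10^(74.8/10)) = 10·log₁₀(72650000) = 78.6 dB SPL.

78.6 dB SPL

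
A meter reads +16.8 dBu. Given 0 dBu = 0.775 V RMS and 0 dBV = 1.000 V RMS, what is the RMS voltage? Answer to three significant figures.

5.36 V

V = 0.775 V × 10^(+16.8/20).
= 0.775 × 6.918 = 5.36 V.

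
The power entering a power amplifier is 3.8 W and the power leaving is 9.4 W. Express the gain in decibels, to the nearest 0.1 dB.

Power is a power quantity, so gain = 10·log₁₀(P_out/P_in).
10·log₁₀(9.4/3.8) = 10·log₁₀(2.474) = 3.9 dB.

3.9 dB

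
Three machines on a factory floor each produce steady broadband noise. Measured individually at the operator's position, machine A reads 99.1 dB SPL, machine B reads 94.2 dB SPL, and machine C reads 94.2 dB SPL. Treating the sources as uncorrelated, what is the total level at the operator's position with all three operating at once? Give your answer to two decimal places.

101.27 dB SPL

Incoherent sources sum as intensities:
L_total = 10·log₁₀(10^(99.1/10) + 10^(94.2/10) + 10^(94.2/10)) = 10·log₁₀(13389000000) = 101.27 dB SPL.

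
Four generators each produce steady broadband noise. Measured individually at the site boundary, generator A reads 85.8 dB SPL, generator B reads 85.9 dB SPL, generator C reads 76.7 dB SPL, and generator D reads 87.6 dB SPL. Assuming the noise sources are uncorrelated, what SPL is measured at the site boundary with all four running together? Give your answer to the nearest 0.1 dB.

Incoherent sources sum as intensities:
L_total = 10·log₁₀(10^(85.8/10) + 10^(85.9/10) + 10^(76.7/10) + 10^(87.6/10)) = 10·log₁₀(1391000000) = 91.4 dB SPL.

91.4 dB SPL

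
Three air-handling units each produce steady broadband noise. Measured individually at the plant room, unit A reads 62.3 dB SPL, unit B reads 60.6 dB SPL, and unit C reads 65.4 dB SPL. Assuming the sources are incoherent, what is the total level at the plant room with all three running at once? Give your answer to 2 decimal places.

Add the sources as powers (linear), then convert back to dB:
L_total = 10·log₁₀(10^(62.3/10) + 10^(60.6/10) + 10^(65.4/10)) = 10·log₁₀(6314000) = 68.00 dB SPL.

68.00 dB SPL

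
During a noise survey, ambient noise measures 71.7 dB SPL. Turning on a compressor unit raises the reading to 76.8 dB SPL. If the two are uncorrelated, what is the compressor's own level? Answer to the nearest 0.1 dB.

Background correction is a power subtraction:
L_src = 10·log₁₀(10^(76.8/10) − 10^(71.7/10)) = 10·log₁₀(33070000) = 75.2 dB SPL.

75.2 dB SPL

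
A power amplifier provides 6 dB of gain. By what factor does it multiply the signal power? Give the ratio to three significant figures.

3.98

Power ratio = 10^(dB/10).
10^(6/10) = 10^(0.6000) = 3.98.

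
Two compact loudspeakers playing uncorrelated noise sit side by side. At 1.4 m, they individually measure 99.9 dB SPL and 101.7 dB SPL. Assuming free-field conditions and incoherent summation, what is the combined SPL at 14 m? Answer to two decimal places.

83.90 dB SPL

Combined at 1.4 m: 10·log₁₀(10^(99.9/10)+10^(101.7/10)) = 103.903 dB SPL.
Then apply −20·log₁₀(14/1.4) = -20.000 dB → 83.90 dB SPL.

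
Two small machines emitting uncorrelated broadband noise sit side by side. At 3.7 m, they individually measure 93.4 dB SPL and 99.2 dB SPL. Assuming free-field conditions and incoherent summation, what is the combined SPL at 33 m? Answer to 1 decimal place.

Combined at 3.7 m: 10·log₁₀(10^(93.4/10)+10^(99.2/10)) = 100.21 dB SPL.
Then apply −20·log₁₀(33/3.7) = -19.01 dB → 81.2 dB SPL.

81.2 dB SPL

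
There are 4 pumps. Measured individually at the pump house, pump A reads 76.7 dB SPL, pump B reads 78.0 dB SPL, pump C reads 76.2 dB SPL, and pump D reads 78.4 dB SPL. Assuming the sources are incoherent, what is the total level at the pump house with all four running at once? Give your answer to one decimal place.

83.4 dB SPL

Add the sources as powers (linear), then convert back to dB:
L_total = 10·log₁₀(10^(76.7/10) + 10^(78.0/10) + 10^(76.2/10) + 10^(78.4/10)) = 10·log₁₀(220700000) = 83.4 dB SPL.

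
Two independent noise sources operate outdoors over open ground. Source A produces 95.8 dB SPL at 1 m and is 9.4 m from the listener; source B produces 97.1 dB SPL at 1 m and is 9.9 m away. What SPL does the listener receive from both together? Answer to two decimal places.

79.79 dB SPL

At the listener: L_A = 95.8 − 20·log₁₀(9.4) = 76.337 dB; L_B = 97.1 − 20·log₁₀(9.9) = 77.187 dB.
Combined: 10·log₁₀(10^(76.337/10)+10^(77.187/10)) = 79.79 dB SPL.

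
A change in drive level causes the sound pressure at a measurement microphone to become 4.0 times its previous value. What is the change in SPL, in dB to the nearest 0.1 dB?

12.0 dB

Sound pressure is an amplitude quantity: ΔL = 20·log₁₀(p₂/p₁).
20·log₁₀(4.0) = 12.0 dB.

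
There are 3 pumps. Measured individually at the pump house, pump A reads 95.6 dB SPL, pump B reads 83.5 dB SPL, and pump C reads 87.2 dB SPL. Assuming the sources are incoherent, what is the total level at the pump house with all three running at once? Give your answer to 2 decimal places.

Incoherent sources sum as intensities:
L_total = 10·log₁₀(10^(95.6/10) + 10^(83.5/10) + 10^(87.2/10)) = 10·log₁₀(4379000000) = 96.41 dB SPL.

96.41 dB SPL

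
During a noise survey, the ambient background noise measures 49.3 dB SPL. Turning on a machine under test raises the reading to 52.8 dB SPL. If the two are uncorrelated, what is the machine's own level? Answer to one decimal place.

Subtract intensities: L_src = 10·log₁₀(10^(L_total/10) − 10^(L_bg/10)).
L_src = 10·log₁₀(10^(52.8/10) − 10^(49.3/10)) = 10·log₁₀(105400) = 50.2 dB SPL.

50.2 dB SPL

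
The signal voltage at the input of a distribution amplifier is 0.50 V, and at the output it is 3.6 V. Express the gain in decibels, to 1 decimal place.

Voltage is an amplitude quantity, so gain = 20·log₁₀(V_out/V_in).
20·log₁₀(3.6/0.50) = 20·log₁₀(7.200) = 17.1 dB.

17.1 dB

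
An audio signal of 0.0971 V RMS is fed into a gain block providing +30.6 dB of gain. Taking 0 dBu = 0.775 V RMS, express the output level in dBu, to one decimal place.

Input level: 20·log₁₀(0.0971/0.775) = -18.04 dBu.
Output: -18.04 + 30.6 = +12.6 dBu.

+12.6 dBu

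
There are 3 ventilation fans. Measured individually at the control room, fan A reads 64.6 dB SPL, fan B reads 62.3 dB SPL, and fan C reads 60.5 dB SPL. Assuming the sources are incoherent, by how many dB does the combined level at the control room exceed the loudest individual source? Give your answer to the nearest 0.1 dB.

Incoherent sources sum as intensities:
L_total = 10·log₁₀(10^(64.6/10) + 10^(62.3/10) + 10^(60.5/10)) = 67.56 dB SPL.
Excess over the loudest (64.6 dB): 67.56 − 64.6 = 3.0 dB.

3.0 dB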